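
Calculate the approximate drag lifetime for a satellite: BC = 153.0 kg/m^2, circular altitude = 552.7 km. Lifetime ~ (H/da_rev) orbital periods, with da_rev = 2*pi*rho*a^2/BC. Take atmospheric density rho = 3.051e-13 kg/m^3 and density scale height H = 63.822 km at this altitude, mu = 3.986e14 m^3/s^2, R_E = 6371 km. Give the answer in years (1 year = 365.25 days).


a = R_E + alt = 6923.7000 km = 6.9237e+06 m
da_rev = 2*pi*rho*a^2/BC = 2*pi*3.051e-13*(6.9237e+06)^2/153.0 = 0.60063015 m per revolution
N = H/da_rev = 63822.0000 m / 0.60063015 m = 106258.4021 revolutions
P = 2*pi*sqrt(a^3/mu) = 5733.4837 s
lifetime = N*P = 106258.4021 * 5733.4837 = 6.0923082e+08 s = 7051.2826 days
years = 7051.2826 / 365.25 = 19.3054 years

19.3054 years


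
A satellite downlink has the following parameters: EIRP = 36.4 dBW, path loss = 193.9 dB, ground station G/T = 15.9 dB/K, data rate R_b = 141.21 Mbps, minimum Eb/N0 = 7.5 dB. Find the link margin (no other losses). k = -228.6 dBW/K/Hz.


C/N0 = EIRP - FSPL + G/T - k = 36.4 - 193.9 + 15.9 - (-228.6)
C/N0 = 87.0000 dB-Hz
R_b = 141.21 Mbps = 1.4121e+08 bps -> 10*log10(R_b) = 81.4987 dB-Hz
Eb/N0 = C/N0 - 10*log10(R_b) = 87.0000 - 81.4987 = 5.5013 dB
Margin = Eb/N0 - Eb/N0_req = 5.5013 - 7.5 = -1.9987 dB (negative margin: link does not close)

-1.9987 dB


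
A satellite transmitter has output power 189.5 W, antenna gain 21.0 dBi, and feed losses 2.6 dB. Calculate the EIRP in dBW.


Pt = 189.5 W = 22.7761 dBW
EIRP = Pt_dBW + Gt - losses = 22.7761 + 21.0 - 2.6 = 41.1761 dBW

41.1761 dBW


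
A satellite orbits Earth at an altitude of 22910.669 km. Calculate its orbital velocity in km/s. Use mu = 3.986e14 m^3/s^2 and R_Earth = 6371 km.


r = R_E + alt = 6371.0 + 22910.669 = 29281.6690 km = 2.9281669e+07 m
v = sqrt(mu/r) = sqrt(3.986e14 / 2.9281669e+07) = 3689.5273 m/s = 3.6895 km/s

3.6895 km/s


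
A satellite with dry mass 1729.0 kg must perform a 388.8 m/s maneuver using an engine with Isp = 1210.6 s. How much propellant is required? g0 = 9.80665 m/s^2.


ve = Isp * g0 = 1210.6 * 9.80665 = 11871.930490 m/s
mass ratio = exp(dv/ve) = exp(388.8/11871.930490) = 1.03329169
m_prop = m_dry * (mr - 1) = 1729.0 * (1.03329169 - 1)
m_prop = 57.5613 kg

57.5613 kg


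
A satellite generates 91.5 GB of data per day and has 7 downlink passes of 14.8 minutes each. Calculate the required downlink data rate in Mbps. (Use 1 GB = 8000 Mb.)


total contact time = 7 * 14.8 * 60 = 6216.0000 s
data = 91.5 GB = 732000.0000 Mb
rate = 732000.0000 / 6216.0000 = 117.7606 Mbps

117.7606 Mbps


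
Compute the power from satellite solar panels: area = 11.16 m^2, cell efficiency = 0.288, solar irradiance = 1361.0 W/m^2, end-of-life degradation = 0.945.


P = area * eta * S * degradation
P = 11.16 * 0.288 * 1361.0 * 0.945
P = 4133.7729 W

4133.7729 W


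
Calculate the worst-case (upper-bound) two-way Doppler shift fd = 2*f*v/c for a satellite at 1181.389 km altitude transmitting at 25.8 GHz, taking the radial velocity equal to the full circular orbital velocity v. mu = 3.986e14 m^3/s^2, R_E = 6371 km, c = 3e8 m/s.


r = 7.552389e+06 m
v = sqrt(mu/r) = 7264.8470 m/s (worst-case radial velocity)
f = 25.8 GHz = 2.58e+10 Hz
fd = 2*f*v/c = 2*2.58e+10*7264.8470/3.0e+08
fd = 1.2495537e+06 Hz

1.2496e+06 Hz


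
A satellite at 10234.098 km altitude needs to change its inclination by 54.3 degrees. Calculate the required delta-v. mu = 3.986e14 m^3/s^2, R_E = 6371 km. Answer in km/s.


r = 16605.0980 km = 1.6605098e+07 m
V = sqrt(mu/r) = 4899.4567 m/s
di = 54.3 deg = 0.9477138 rad
dV = 2*V*sin(di/2) = 2*4899.4567*sin(0.4738569)
dV = 4471.4558 m/s = 4.4715 km/s

4.4715 km/s


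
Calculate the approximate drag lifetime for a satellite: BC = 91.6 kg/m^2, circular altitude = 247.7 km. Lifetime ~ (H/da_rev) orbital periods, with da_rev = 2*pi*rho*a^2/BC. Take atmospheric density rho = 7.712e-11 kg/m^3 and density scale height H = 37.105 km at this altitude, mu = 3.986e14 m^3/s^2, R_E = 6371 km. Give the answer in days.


a = R_E + alt = 6618.7000 km = 6.6187e+06 m
da_rev = 2*pi*rho*a^2/BC = 2*pi*7.712e-11*(6.6187e+06)^2/91.6 = 231.737762 m per revolution
N = H/da_rev = 37105.0000 m / 231.737762 m = 160.1163 revolutions
P = 2*pi*sqrt(a^3/mu) = 5358.8335 s
lifetime = N*P = 160.1163 * 5358.8335 = 858036.7578 s = 9.9310 days

9.9310 days


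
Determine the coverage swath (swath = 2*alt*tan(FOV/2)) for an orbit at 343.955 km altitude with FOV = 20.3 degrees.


FOV = 20.3 deg = 0.3543018 rad
swath = 2 * alt * tan(FOV/2) = 2 * 343.955 * tan(0.1771509)
swath = 2 * 343.955 * 0.1790276
swath = 123.1549 km

123.1549 km


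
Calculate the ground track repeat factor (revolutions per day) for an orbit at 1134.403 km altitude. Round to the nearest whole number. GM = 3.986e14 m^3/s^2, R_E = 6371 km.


r = 7.505403e+06 m
T = 2*pi*sqrt(r^3/mu) = 6471.0126 s = 107.8502 min
revs/day = 1440 / 107.8502 = 13.3519
Rounded: 13 revolutions per day

13 revolutions per day


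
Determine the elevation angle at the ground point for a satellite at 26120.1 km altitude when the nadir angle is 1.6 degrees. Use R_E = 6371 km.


r = R_E + alt = 32491.1000 km
Law of sines in the satellite / Earth-center / ground-point triangle:
  sin(nadir)/R_E = sin(90 + el)/r  =>  cos(el) = (r/R_E)*sin(nadir)
cos(el) = (32491.1000 / 6371.0000) * sin(1.6 deg) = 0.142396
el = arccos(0.142396) = 81.8135 deg
(Earth-central angle = 90 - nadir - el = 6.5865 deg)

81.8135 degrees


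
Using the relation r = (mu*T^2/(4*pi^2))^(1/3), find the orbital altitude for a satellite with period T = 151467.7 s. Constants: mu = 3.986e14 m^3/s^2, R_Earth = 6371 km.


T = 151467.7 s
r = (mu*T^2/(4*pi^2))^(1/3) = (3.986e14 * 151467.7^2 / (4*pi^2))^(1/3)
r = 6.1414729e+07 m = 61414.7290 km
alt = r - R_E = 61414.7290 - 6371 = 55043.7290 km

55043.7290 km


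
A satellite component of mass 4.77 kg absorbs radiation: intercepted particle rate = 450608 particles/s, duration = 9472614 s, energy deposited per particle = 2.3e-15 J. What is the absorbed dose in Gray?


Total energy deposited = rate * time * E_per
  = 450608 * 9472614 * 2.3e-15 = 0.009817402 J
Dose = E_total / mass = 0.009817402 / 4.77
Dose = 0.002058156 Gy

0.0021 Gy


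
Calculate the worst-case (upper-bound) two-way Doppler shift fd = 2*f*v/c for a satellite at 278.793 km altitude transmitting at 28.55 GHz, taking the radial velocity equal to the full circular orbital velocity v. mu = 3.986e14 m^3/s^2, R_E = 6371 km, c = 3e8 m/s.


r = 6.649793e+06 m
v = sqrt(mu/r) = 7742.2035 m/s (worst-case radial velocity)
f = 28.55 GHz = 2.855e+10 Hz
fd = 2*f*v/c = 2*2.855e+10*7742.2035/3.0e+08
fd = 1.4735994e+06 Hz

1.4736e+06 Hz


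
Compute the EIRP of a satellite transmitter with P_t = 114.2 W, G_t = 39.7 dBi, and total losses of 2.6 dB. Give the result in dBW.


Pt = 114.2 W = 20.5767 dBW
EIRP = Pt_dBW + Gt - losses = 20.5767 + 39.7 - 2.6 = 57.6767 dBW

57.6767 dBW


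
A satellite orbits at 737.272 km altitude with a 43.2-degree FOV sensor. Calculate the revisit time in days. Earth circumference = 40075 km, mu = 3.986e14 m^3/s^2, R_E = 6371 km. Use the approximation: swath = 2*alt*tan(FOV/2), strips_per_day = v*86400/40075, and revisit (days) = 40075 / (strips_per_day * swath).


swath = 2*737.272*tan(0.3769911) = 583.8133 km
v = sqrt(mu/r) = 7488.3585 m/s = 7.4884 km/s
strips/day = v*86400/40075 = 7.4884*86400/40075 = 16.1446
coverage/day = strips * swath = 16.1446 * 583.8133 = 9425.4220 km
revisit = 40075 / 9425.4220 = 4.2518 days

4.2518 days


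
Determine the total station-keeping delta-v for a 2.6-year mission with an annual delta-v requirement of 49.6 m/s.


dV = rate * years = 49.6 * 2.6
dV = 128.9600 m/s

128.9600 m/s


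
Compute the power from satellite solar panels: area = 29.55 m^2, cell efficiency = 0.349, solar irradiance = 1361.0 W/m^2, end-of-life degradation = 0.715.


P = area * eta * S * degradation
P = 29.55 * 0.349 * 1361.0 * 0.715
P = 10035.6863 W

10035.6863 W


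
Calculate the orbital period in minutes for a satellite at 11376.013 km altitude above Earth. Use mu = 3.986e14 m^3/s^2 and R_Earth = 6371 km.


r = 17747.0130 km = 1.7747013e+07 m
T = 2*pi*sqrt(r^3/mu) = 2*pi*sqrt(5.5895366e+21 / 3.986e14)
T = 23528.7645 s = 392.1461 min

392.1461 minutes


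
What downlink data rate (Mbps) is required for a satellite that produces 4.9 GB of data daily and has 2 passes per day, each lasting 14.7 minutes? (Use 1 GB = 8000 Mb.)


total contact time = 2 * 14.7 * 60 = 1764.0000 s
data = 4.9 GB = 39200.0000 Mb
rate = 39200.0000 / 1764.0000 = 22.2222 Mbps

22.2222 Mbps


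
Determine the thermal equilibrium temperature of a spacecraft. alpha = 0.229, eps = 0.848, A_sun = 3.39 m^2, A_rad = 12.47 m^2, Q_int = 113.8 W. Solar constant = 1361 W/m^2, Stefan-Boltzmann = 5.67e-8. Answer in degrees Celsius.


Numerator = alpha*S*A_sun + Q_int = 0.229*1361*3.39 + 113.8 = 1170.3579 W
Denominator = eps*sigma*A_rad = 0.848*5.67e-8*12.47 = 5.9957755e-07 W/K^4
T^4 = 1.9519709e+09 K^4
T = 210.1930 K = -62.9570 C

-62.9570 degrees Celsius


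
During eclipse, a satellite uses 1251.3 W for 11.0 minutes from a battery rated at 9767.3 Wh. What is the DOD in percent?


E_used = P * t / 60 = 1251.3 * 11.0 / 60 = 229.4050 Wh
DOD = E_used / E_total * 100 = 229.4050 / 9767.3 * 100
DOD = 2.3487 %

2.3487 %


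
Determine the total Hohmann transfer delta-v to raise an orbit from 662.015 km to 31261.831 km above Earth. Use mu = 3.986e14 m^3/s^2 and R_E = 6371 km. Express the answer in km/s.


r1 = 7033.0150 km = 7.033015e+06 m
r2 = 37632.8310 km = 3.7632831e+07 m
dv1 = sqrt(mu/r1)*(sqrt(2*r2/(r1+r2)) - 1) = 2244.2477 m/s
dv2 = sqrt(mu/r2)*(1 - sqrt(2*r1/(r1+r2))) = 1428.1604 m/s
total dv = |dv1| + |dv2| = 2244.2477 + 1428.1604 = 3672.4081 m/s = 3.6724 km/s

3.6724 km/s


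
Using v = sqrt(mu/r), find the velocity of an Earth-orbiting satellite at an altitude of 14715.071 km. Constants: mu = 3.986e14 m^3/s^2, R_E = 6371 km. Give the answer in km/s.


r = R_E + alt = 6371.0 + 14715.071 = 21086.0710 km = 2.1086071e+07 m
v = sqrt(mu/r) = sqrt(3.986e14 / 2.1086071e+07) = 4347.8126 m/s = 4.3478 km/s

4.3478 km/s


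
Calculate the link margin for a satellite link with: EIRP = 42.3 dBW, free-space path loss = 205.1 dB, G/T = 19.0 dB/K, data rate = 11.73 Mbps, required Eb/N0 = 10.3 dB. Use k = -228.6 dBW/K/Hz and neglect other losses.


C/N0 = EIRP - FSPL + G/T - k = 42.3 - 205.1 + 19.0 - (-228.6)
C/N0 = 84.8000 dB-Hz
R_b = 11.73 Mbps = 1.173e+07 bps -> 10*log10(R_b) = 70.6930 dB-Hz
Eb/N0 = C/N0 - 10*log10(R_b) = 84.8000 - 70.6930 = 14.1070 dB
Margin = Eb/N0 - Eb/N0_req = 14.1070 - 10.3 = 3.8070 dB (link closes)

3.8070 dB


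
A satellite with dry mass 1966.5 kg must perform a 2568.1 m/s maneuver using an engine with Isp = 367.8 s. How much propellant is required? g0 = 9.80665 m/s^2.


ve = Isp * g0 = 367.8 * 9.80665 = 3606.885870 m/s
mass ratio = exp(dv/ve) = exp(2568.1/3606.885870) = 2.03806176
m_prop = m_dry * (mr - 1) = 1966.5 * (2.03806176 - 1)
m_prop = 2041.3485 kg

2041.3485 kg


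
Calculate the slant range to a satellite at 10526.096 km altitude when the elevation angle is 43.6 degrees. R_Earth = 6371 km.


h = 10526.096 km, el = 43.6 deg
d = -R_E*sin(el) + sqrt((R_E*sin(el))^2 + 2*R_E*h + h^2)
d = -6371.0000*sin(0.7609636) + sqrt((6371.0000*0.6896195)^2 + 2*6371.0000*10526.096 + 10526.096^2)
d = 11861.4527 km

11861.4527 km


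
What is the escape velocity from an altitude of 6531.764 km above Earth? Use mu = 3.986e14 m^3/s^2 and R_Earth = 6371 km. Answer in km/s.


r = 6371.0 + 6531.764 = 12902.7640 km = 1.2902764e+07 m
v_esc = sqrt(2*mu/r) = sqrt(2*3.986e14 / 1.2902764e+07)
v_esc = 7860.3569 m/s = 7.8604 km/s

7.8604 km/s


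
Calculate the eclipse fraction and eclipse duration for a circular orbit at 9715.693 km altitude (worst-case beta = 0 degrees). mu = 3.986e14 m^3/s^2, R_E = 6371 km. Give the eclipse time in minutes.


r = 16086.6930 km
T = 338.4232 min
Eclipse fraction = arcsin(R_E/r)/pi = arcsin(6371.0000/16086.6930)/pi
= arcsin(0.3960416)/pi = 0.1296164
Eclipse duration = 0.1296164 * 338.4232 = 43.8652 min

43.8652 minutes


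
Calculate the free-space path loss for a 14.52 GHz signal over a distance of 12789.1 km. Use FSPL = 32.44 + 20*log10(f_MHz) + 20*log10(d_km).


f = 14.52 GHz = 14520.0000 MHz
d = 12789.1 km
FSPL = 32.44 + 20*log10(14520.0000) + 20*log10(12789.1)
FSPL = 32.44 + 83.2393 + 82.1368
FSPL = 197.8161 dB

197.8161 dB


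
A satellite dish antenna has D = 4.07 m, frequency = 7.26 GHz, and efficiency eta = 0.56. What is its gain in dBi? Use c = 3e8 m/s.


lambda = c/f = 3e8 / 7.26e+09 = 0.04132231 m
G = eta*(pi*D/lambda)^2 = 0.56*(pi*4.07/0.04132231)^2
G = 53617.5941 (linear)
G = 10*log10(53617.5941) = 47.2931 dBi

47.2931 dBi


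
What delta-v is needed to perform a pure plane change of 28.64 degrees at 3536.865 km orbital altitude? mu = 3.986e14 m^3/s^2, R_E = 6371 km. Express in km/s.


r = 9907.8650 km = 9.907865e+06 m
V = sqrt(mu/r) = 6342.7648 m/s
di = 28.64 deg = 0.4998623 rad
dV = 2*V*sin(di/2) = 2*6342.7648*sin(0.2499311)
dV = 3137.6040 m/s = 3.1376 km/s

3.1376 km/s


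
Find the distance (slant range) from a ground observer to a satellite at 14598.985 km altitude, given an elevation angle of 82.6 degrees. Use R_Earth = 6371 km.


h = 14598.985 km, el = 82.6 deg
d = -R_E*sin(el) + sqrt((R_E*sin(el))^2 + 2*R_E*h + h^2)
d = -6371.0000*sin(1.4416) + sqrt((6371.0000*0.9916712)^2 + 2*6371.0000*14598.985 + 14598.985^2)
d = 14635.9877 km

14635.9877 km


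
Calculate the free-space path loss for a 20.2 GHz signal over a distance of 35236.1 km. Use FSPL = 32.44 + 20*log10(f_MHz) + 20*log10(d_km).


f = 20.2 GHz = 20200.0000 MHz
d = 35236.1 km
FSPL = 32.44 + 20*log10(20200.0000) + 20*log10(35236.1)
FSPL = 32.44 + 86.1070 + 90.9398
FSPL = 209.4868 dB

209.4868 dB


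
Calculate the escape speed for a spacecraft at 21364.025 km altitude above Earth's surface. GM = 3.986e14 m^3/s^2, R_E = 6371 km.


r = 6371.0 + 21364.025 = 27735.0250 km = 2.7735025e+07 m
v_esc = sqrt(2*mu/r) = sqrt(2*3.986e14 / 2.7735025e+07)
v_esc = 5361.2908 m/s = 5.3613 km/s

5.3613 km/s


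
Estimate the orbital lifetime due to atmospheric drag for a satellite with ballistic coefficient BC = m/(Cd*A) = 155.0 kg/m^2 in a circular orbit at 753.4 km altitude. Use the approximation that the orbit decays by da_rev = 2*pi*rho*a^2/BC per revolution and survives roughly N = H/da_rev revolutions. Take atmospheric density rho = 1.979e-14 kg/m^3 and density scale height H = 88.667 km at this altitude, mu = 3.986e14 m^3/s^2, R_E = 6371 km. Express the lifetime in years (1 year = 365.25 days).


a = R_E + alt = 7124.4000 km = 7.1244e+06 m
da_rev = 2*pi*rho*a^2/BC = 2*pi*1.979e-14*(7.1244e+06)^2/155.0 = 0.0407183859 m per revolution
N = H/da_rev = 88667.0000 m / 0.0407183859 m = 2.1775667e+06 revolutions
P = 2*pi*sqrt(a^3/mu) = 5984.5798 s
lifetime = N*P = 2.1775667e+06 * 5984.5798 = 1.3031822e+10 s = 150831.2678 days
years = 150831.2678 / 365.25 = 412.9535 years

412.9535 years


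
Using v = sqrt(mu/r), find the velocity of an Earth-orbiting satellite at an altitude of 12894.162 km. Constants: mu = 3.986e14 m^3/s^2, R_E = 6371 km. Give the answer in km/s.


r = R_E + alt = 6371.0 + 12894.162 = 19265.1620 km = 1.9265162e+07 m
v = sqrt(mu/r) = sqrt(3.986e14 / 1.9265162e+07) = 4548.6478 m/s = 4.5486 km/s

4.5486 km/s


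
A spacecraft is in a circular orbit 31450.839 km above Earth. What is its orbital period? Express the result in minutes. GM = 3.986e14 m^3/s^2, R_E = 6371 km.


r = 37821.8390 km = 3.7821839e+07 m
T = 2*pi*sqrt(r^3/mu) = 2*pi*sqrt(5.4103819e+22 / 3.986e14)
T = 73202.3770 s = 1220.0396 min

1220.0396 minutes


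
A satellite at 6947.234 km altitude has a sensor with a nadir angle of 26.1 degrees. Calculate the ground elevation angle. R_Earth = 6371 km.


r = R_E + alt = 13318.2340 km
Law of sines in the satellite / Earth-center / ground-point triangle:
  sin(nadir)/R_E = sin(90 + el)/r  =>  cos(el) = (r/R_E)*sin(nadir)
cos(el) = (13318.2340 / 6371.0000) * sin(26.1 deg) = 0.9196693
el = arccos(0.9196693) = 23.1222 deg
(Earth-central angle = 90 - nadir - el = 40.7778 deg)

23.1222 degrees


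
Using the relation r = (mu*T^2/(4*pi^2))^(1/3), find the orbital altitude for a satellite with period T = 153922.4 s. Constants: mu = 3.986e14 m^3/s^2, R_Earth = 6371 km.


T = 153922.4 s
r = (mu*T^2/(4*pi^2))^(1/3) = (3.986e14 * 153922.4^2 / (4*pi^2))^(1/3)
r = 6.2076478e+07 m = 62076.4782 km
alt = r - R_E = 62076.4782 - 6371 = 55705.4782 km

55705.4782 km


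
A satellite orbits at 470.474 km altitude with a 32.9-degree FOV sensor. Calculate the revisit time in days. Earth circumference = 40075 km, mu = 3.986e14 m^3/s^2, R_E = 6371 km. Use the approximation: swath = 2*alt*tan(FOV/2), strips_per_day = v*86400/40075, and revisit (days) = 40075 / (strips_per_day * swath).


swath = 2*470.474*tan(0.2871067) = 277.8285 km
v = sqrt(mu/r) = 7632.9744 m/s = 7.6330 km/s
strips/day = v*86400/40075 = 7.6330*86400/40075 = 16.4564
coverage/day = strips * swath = 16.4564 * 277.8285 = 4572.0491 km
revisit = 40075 / 4572.0491 = 8.7652 days

8.7652 days


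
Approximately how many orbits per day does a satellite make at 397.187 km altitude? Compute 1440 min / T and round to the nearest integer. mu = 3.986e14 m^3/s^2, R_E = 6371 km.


r = 6.768187e+06 m
T = 2*pi*sqrt(r^3/mu) = 5541.4031 s = 92.3567 min
revs/day = 1440 / 92.3567 = 15.5917
Rounded: 16 revolutions per day

16 revolutions per day


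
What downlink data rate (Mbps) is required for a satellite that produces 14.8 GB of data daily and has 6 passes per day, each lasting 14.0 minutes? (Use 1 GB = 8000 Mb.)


total contact time = 6 * 14.0 * 60 = 5040.0000 s
data = 14.8 GB = 118400.0000 Mb
rate = 118400.0000 / 5040.0000 = 23.4921 Mbps

23.4921 Mbps


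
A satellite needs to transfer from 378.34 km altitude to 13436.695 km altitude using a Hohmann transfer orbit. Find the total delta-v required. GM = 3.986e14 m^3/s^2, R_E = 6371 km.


r1 = 6749.3400 km = 6.74934e+06 m
r2 = 19807.6950 km = 1.9807695e+07 m
dv1 = sqrt(mu/r1)*(sqrt(2*r2/(r1+r2)) - 1) = 1701.0958 m/s
dv2 = sqrt(mu/r2)*(1 - sqrt(2*r1/(r1+r2))) = 1287.7075 m/s
total dv = |dv1| + |dv2| = 1701.0958 + 1287.7075 = 2988.8032 m/s = 2.9888 km/s

2.9888 km/s


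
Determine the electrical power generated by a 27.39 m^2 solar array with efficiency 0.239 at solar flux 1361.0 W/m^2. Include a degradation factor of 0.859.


P = area * eta * S * degradation
P = 27.39 * 0.239 * 1361.0 * 0.859
P = 7653.1676 W

7653.1676 W


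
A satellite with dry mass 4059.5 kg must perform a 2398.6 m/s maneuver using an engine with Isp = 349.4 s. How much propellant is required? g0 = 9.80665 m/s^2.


ve = Isp * g0 = 349.4 * 9.80665 = 3426.443510 m/s
mass ratio = exp(dv/ve) = exp(2398.6/3426.443510) = 2.01380533
m_prop = m_dry * (mr - 1) = 4059.5 * (2.01380533 - 1)
m_prop = 4115.5428 kg

4115.5428 kg


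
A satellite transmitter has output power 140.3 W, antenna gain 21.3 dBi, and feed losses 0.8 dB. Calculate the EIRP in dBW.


Pt = 140.3 W = 21.4706 dBW
EIRP = Pt_dBW + Gt - losses = 21.4706 + 21.3 - 0.8 = 41.9706 dBW

41.9706 dBW


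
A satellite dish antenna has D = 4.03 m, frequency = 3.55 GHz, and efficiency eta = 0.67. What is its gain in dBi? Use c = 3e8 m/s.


lambda = c/f = 3e8 / 3.55e+09 = 0.08450704 m
G = eta*(pi*D/lambda)^2 = 0.67*(pi*4.03/0.08450704)^2
G = 15038.3032 (linear)
G = 10*log10(15038.3032) = 41.7720 dBi

41.7720 dBi


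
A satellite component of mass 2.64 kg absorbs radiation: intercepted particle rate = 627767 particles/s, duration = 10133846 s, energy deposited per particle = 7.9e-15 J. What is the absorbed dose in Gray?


Total energy deposited = rate * time * E_per
  = 627767 * 10133846 * 7.9e-15 = 0.05025738 J
Dose = E_total / mass = 0.05025738 / 2.64
Dose = 0.01903689 Gy

0.0190 Gy


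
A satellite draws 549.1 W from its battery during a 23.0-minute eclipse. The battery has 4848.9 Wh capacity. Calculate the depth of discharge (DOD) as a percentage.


E_used = P * t / 60 = 549.1 * 23.0 / 60 = 210.4883 Wh
DOD = E_used / E_total * 100 = 210.4883 / 4848.9 * 100
DOD = 4.3410 %

4.3410 %


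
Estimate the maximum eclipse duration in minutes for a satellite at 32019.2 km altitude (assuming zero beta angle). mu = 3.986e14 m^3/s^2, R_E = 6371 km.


r = 38390.2000 km
T = 1247.6436 min
Eclipse fraction = arcsin(R_E/r)/pi = arcsin(6371.0000/38390.2000)/pi
= arcsin(0.1659538)/pi = 0.05307027
Eclipse duration = 0.05307027 * 1247.6436 = 66.2128 min

66.2128 minutes


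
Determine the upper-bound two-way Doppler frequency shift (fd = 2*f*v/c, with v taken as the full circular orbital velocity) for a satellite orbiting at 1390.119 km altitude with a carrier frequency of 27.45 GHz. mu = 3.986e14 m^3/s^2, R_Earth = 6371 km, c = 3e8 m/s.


r = 7.761119e+06 m
v = sqrt(mu/r) = 7166.4896 m/s (worst-case radial velocity)
f = 27.45 GHz = 2.745e+10 Hz
fd = 2*f*v/c = 2*2.745e+10*7166.4896/3.0e+08
fd = 1.3114676e+06 Hz

1.3115e+06 Hz


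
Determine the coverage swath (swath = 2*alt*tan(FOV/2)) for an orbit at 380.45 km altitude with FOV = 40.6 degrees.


FOV = 40.6 deg = 0.7086037 rad
swath = 2 * alt * tan(FOV/2) = 2 * 380.45 * tan(0.3543018)
swath = 2 * 380.45 * 0.3699112
swath = 281.4655 km

281.4655 km


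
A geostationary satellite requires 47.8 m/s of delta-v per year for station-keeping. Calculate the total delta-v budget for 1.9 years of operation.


dV = rate * years = 47.8 * 1.9
dV = 90.8200 m/s

90.8200 m/s


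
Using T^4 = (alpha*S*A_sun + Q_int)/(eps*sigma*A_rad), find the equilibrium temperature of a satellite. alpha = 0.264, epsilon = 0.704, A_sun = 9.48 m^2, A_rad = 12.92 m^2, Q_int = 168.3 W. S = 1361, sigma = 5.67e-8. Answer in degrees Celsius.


Numerator = alpha*S*A_sun + Q_int = 0.264*1361*9.48 + 168.3 = 3574.5019 W
Denominator = eps*sigma*A_rad = 0.704*5.67e-8*12.92 = 5.1572506e-07 W/K^4
T^4 = 6.9310224e+09 K^4
T = 288.5355 K = 15.3855 C

15.3855 degrees Celsius


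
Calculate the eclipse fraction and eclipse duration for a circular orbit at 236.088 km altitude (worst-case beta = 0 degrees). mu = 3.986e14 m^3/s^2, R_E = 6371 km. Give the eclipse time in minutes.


r = 6607.0880 km
T = 89.0790 min
Eclipse fraction = arcsin(R_E/r)/pi = arcsin(6371.0000/6607.0880)/pi
= arcsin(0.9642675)/pi = 0.4146509
Eclipse duration = 0.4146509 * 89.0790 = 36.9367 min

36.9367 minutes


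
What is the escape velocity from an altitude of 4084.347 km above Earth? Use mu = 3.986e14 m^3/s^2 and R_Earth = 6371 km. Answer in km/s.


r = 6371.0 + 4084.347 = 10455.3470 km = 1.0455347e+07 m
v_esc = sqrt(2*mu/r) = sqrt(2*3.986e14 / 1.0455347e+07)
v_esc = 8732.0139 m/s = 8.7320 km/s

8.7320 km/s


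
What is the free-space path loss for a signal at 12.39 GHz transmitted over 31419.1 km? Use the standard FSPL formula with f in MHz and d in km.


f = 12.39 GHz = 12390.0000 MHz
d = 31419.1 km
FSPL = 32.44 + 20*log10(12390.0000) + 20*log10(31419.1)
FSPL = 32.44 + 81.8614 + 89.9439
FSPL = 204.2453 dB

204.2453 dB


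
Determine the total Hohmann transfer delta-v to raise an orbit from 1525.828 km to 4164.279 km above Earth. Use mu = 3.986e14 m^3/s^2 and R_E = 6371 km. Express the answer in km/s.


r1 = 7896.8280 km = 7.896828e+06 m
r2 = 10535.2790 km = 1.0535279e+07 m
dv1 = sqrt(mu/r1)*(sqrt(2*r2/(r1+r2)) - 1) = 491.4940 m/s
dv2 = sqrt(mu/r2)*(1 - sqrt(2*r1/(r1+r2))) = 457.2344 m/s
total dv = |dv1| + |dv2| = 491.4940 + 457.2344 = 948.7285 m/s = 0.9487285 km/s

0.9487 km/s


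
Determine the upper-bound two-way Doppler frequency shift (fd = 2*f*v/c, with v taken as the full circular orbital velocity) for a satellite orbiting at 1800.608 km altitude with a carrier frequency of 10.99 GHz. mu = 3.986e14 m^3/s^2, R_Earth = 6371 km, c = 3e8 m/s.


r = 8.171608e+06 m
v = sqrt(mu/r) = 6984.1713 m/s (worst-case radial velocity)
f = 10.99 GHz = 1.099e+10 Hz
fd = 2*f*v/c = 2*1.099e+10*6984.1713/3.0e+08
fd = 511706.9529 Hz

511706.9529 Hz


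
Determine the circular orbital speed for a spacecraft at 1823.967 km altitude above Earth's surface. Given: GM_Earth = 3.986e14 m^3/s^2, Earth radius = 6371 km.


r = R_E + alt = 6371.0 + 1823.967 = 8194.9670 km = 8.194967e+06 m
v = sqrt(mu/r) = sqrt(3.986e14 / 8.194967e+06) = 6974.2104 m/s = 6.9742 km/s

6.9742 km/s


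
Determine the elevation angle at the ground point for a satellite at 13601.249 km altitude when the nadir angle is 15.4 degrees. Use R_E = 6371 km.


r = R_E + alt = 19972.2490 km
Law of sines in the satellite / Earth-center / ground-point triangle:
  sin(nadir)/R_E = sin(90 + el)/r  =>  cos(el) = (r/R_E)*sin(nadir)
cos(el) = (19972.2490 / 6371.0000) * sin(15.4 deg) = 0.8324836
el = arccos(0.8324836) = 33.6453 deg
(Earth-central angle = 90 - nadir - el = 40.9547 deg)

33.6453 degrees


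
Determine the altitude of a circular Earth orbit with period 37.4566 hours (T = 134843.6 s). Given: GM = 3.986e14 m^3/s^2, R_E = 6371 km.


T = 134843.6 s
r = (mu*T^2/(4*pi^2))^(1/3) = (3.986e14 * 134843.6^2 / (4*pi^2))^(1/3)
r = 5.6834592e+07 m = 56834.5918 km
alt = r - R_E = 56834.5918 - 6371 = 50463.5918 km

50463.5918 km


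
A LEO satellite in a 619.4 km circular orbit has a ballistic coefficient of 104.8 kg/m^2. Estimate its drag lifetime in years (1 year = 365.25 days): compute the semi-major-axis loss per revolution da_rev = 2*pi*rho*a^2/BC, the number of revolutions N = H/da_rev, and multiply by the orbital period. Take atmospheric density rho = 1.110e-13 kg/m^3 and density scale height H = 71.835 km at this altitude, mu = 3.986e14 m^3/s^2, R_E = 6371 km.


a = R_E + alt = 6990.4000 km = 6.9904e+06 m
da_rev = 2*pi*rho*a^2/BC = 2*pi*1.110e-13*(6.9904e+06)^2/104.8 = 0.325196318 m per revolution
N = H/da_rev = 71835.0000 m / 0.325196318 m = 220897.3352 revolutions
P = 2*pi*sqrt(a^3/mu) = 5816.5339 s
lifetime = N*P = 220897.3352 * 5816.5339 = 1.2848568e+09 s = 14871.0282 days
years = 14871.0282 / 365.25 = 40.7147 years

40.7147 years


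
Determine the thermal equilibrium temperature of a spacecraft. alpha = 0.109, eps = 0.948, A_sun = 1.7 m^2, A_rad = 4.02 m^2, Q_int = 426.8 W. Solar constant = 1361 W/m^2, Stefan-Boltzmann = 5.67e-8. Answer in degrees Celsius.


Numerator = alpha*S*A_sun + Q_int = 0.109*1361*1.7 + 426.8 = 678.9933 W
Denominator = eps*sigma*A_rad = 0.948*5.67e-8*4.02 = 2.1608143e-07 W/K^4
T^4 = 3.1423029e+09 K^4
T = 236.7620 K = -36.3880 C

-36.3880 degrees Celsius


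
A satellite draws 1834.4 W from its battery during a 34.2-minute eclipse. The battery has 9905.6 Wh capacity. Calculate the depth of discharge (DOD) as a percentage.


E_used = P * t / 60 = 1834.4 * 34.2 / 60 = 1045.6080 Wh
DOD = E_used / E_total * 100 = 1045.6080 / 9905.6 * 100
DOD = 10.5557 %

10.5557 %


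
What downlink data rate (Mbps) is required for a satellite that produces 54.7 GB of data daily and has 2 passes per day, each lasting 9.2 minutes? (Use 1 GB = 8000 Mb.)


total contact time = 2 * 9.2 * 60 = 1104.0000 s
data = 54.7 GB = 437600.0000 Mb
rate = 437600.0000 / 1104.0000 = 396.3768 Mbps

396.3768 Mbps


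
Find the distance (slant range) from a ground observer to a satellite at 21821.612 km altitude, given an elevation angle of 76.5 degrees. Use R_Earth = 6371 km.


h = 21821.612 km, el = 76.5 deg
d = -R_E*sin(el) + sqrt((R_E*sin(el))^2 + 2*R_E*h + h^2)
d = -6371.0000*sin(1.3352) + sqrt((6371.0000*0.9723699)^2 + 2*6371.0000*21821.612 + 21821.612^2)
d = 21958.3857 km

21958.3857 km


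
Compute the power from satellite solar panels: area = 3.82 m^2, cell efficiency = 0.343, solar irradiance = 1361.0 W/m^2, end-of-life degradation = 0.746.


P = area * eta * S * degradation
P = 3.82 * 0.343 * 1361.0 * 0.746
P = 1330.3148 W

1330.3148 W


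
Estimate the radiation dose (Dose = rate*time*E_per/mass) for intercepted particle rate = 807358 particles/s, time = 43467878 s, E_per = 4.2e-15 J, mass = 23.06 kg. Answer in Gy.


Total energy deposited = rate * time * E_per
  = 807358 * 43467878 * 4.2e-15 = 0.1473954 J
Dose = E_total / mass = 0.1473954 / 23.06
Dose = 0.006391821 Gy

0.0064 Gy


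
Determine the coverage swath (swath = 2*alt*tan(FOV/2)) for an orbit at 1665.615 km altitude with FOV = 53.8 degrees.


FOV = 53.8 deg = 0.9389871 rad
swath = 2 * alt * tan(FOV/2) = 2 * 1665.615 * tan(0.4694936)
swath = 2 * 1665.615 * 0.507329
swath = 1690.0294 km

1690.0294 km


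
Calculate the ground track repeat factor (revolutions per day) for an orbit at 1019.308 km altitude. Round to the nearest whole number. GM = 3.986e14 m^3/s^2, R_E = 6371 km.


r = 7.390308e+06 m
T = 2*pi*sqrt(r^3/mu) = 6322.7357 s = 105.3789 min
revs/day = 1440 / 105.3789 = 13.6650
Rounded: 14 revolutions per day

14 revolutions per day


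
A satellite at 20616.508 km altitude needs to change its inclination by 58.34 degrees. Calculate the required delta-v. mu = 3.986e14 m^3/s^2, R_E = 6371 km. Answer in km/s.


r = 26987.5080 km = 2.6987508e+07 m
V = sqrt(mu/r) = 3843.1493 m/s
di = 58.34 deg = 1.0182 rad
dV = 2*V*sin(di/2) = 2*3843.1493*sin(0.5091125)
dV = 3746.3214 m/s = 3.7463 km/s

3.7463 km/s


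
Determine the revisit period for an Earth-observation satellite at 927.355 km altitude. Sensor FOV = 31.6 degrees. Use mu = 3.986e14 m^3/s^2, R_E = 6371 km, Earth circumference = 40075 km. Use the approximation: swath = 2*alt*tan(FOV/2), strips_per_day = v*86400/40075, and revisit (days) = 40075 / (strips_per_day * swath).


swath = 2*927.355*tan(0.275762) = 524.8300 km
v = sqrt(mu/r) = 7390.1994 m/s = 7.3902 km/s
strips/day = v*86400/40075 = 7.3902*86400/40075 = 15.9330
coverage/day = strips * swath = 15.9330 * 524.8300 = 8362.0939 km
revisit = 40075 / 8362.0939 = 4.7925 days

4.7925 days


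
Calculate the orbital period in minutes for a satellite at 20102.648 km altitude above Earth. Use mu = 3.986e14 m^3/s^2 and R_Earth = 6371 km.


r = 26473.6480 km = 2.6473648e+07 m
T = 2*pi*sqrt(r^3/mu) = 2*pi*sqrt(1.8554163e+22 / 3.986e14)
T = 42867.8701 s = 714.4645 min

714.4645 minutes


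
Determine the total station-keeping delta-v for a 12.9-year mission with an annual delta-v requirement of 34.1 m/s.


dV = rate * years = 34.1 * 12.9
dV = 439.8900 m/s

439.8900 m/s


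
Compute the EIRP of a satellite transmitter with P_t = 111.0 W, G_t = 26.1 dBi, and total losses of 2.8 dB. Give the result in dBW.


Pt = 111.0 W = 20.4532 dBW
EIRP = Pt_dBW + Gt - losses = 20.4532 + 26.1 - 2.8 = 43.7532 dBW

43.7532 dBW


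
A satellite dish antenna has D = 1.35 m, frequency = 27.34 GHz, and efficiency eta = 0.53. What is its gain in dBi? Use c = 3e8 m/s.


lambda = c/f = 3e8 / 2.734e+10 = 0.01097293 m
G = eta*(pi*D/lambda)^2 = 0.53*(pi*1.35/0.01097293)^2
G = 79176.7485 (linear)
G = 10*log10(79176.7485) = 48.9860 dBi

48.9860 dBi


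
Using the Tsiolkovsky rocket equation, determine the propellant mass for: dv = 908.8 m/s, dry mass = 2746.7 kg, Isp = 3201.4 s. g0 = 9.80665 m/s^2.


ve = Isp * g0 = 3201.4 * 9.80665 = 31395.009310 m/s
mass ratio = exp(dv/ve) = exp(908.8/31395.009310) = 1.02937032
m_prop = m_dry * (mr - 1) = 2746.7 * (1.02937032 - 1)
m_prop = 80.6715 kg

80.6715 kg


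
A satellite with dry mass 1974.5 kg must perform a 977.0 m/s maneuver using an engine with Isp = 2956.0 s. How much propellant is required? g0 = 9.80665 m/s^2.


ve = Isp * g0 = 2956.0 * 9.80665 = 28988.457400 m/s
mass ratio = exp(dv/ve) = exp(977.0/28988.457400) = 1.03427745
m_prop = m_dry * (mr - 1) = 1974.5 * (1.03427745 - 1)
m_prop = 67.6808 kg

67.6808 kg


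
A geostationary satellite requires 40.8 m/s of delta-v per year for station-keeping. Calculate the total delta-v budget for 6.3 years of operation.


dV = rate * years = 40.8 * 6.3
dV = 257.0400 m/s

257.0400 m/s


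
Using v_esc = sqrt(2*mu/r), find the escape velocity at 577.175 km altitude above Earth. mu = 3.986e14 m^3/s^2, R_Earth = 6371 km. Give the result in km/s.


r = 6371.0 + 577.175 = 6948.1750 km = 6.948175e+06 m
v_esc = sqrt(2*mu/r) = sqrt(2*3.986e14 / 6.948175e+06)
v_esc = 10711.4501 m/s = 10.7115 km/s

10.7115 km/s


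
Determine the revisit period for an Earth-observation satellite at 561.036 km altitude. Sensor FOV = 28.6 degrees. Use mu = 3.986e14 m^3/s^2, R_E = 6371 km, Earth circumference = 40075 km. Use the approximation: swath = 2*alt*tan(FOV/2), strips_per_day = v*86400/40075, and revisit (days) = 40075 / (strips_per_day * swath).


swath = 2*561.036*tan(0.2495821) = 286.0126 km
v = sqrt(mu/r) = 7582.9509 m/s = 7.5830 km/s
strips/day = v*86400/40075 = 7.5830*86400/40075 = 16.3485
coverage/day = strips * swath = 16.3485 * 286.0126 = 4675.8823 km
revisit = 40075 / 4675.8823 = 8.5706 days

8.5706 days


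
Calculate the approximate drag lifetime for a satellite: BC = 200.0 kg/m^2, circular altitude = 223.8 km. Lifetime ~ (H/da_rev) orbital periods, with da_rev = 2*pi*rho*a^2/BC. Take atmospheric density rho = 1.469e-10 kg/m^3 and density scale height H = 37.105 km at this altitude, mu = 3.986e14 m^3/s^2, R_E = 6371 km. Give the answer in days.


a = R_E + alt = 6594.8000 km = 6.5948e+06 m
da_rev = 2*pi*rho*a^2/BC = 2*pi*1.469e-10*(6.5948e+06)^2/200.0 = 200.712734 m per revolution
N = H/da_rev = 37105.0000 m / 200.712734 m = 184.8662 revolutions
P = 2*pi*sqrt(a^3/mu) = 5329.8338 s
lifetime = N*P = 184.8662 * 5329.8338 = 985306.1056 s = 11.4040 days

11.4040 days


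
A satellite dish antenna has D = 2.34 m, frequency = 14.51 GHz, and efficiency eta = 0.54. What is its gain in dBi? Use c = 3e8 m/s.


lambda = c/f = 3e8 / 1.451e+10 = 0.0206754 m
G = eta*(pi*D/lambda)^2 = 0.54*(pi*2.34/0.0206754)^2
G = 68268.0559 (linear)
G = 10*log10(68268.0559) = 48.3422 dBi

48.3422 dBi


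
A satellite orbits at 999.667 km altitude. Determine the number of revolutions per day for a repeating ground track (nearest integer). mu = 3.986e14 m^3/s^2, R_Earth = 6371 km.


r = 7.370667e+06 m
T = 2*pi*sqrt(r^3/mu) = 6297.5469 s = 104.9591 min
revs/day = 1440 / 104.9591 = 13.7196
Rounded: 14 revolutions per day

14 revolutions per day


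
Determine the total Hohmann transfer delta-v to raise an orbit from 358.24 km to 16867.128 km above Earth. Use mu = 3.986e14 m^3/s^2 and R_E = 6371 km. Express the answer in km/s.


r1 = 6729.2400 km = 6.72924e+06 m
r2 = 23238.1280 km = 2.3238128e+07 m
dv1 = sqrt(mu/r1)*(sqrt(2*r2/(r1+r2)) - 1) = 1888.2996 m/s
dv2 = sqrt(mu/r2)*(1 - sqrt(2*r1/(r1+r2))) = 1366.0958 m/s
total dv = |dv1| + |dv2| = 1888.2996 + 1366.0958 = 3254.3954 m/s = 3.2544 km/s

3.2544 km/s


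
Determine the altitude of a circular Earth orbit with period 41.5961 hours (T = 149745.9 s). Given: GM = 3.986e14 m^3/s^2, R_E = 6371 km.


T = 149745.9 s
r = (mu*T^2/(4*pi^2))^(1/3) = (3.986e14 * 149745.9^2 / (4*pi^2))^(1/3)
r = 6.0948424e+07 m = 60948.4239 km
alt = r - R_E = 60948.4239 - 6371 = 54577.4239 km

54577.4239 km


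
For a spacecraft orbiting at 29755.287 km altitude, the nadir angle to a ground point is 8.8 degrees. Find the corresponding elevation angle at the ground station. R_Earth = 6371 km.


r = R_E + alt = 36126.2870 km
Law of sines in the satellite / Earth-center / ground-point triangle:
  sin(nadir)/R_E = sin(90 + el)/r  =>  cos(el) = (r/R_E)*sin(nadir)
cos(el) = (36126.2870 / 6371.0000) * sin(8.8 deg) = 0.8674949
el = arccos(0.8674949) = 29.8312 deg
(Earth-central angle = 90 - nadir - el = 51.3688 deg)

29.8312 degrees


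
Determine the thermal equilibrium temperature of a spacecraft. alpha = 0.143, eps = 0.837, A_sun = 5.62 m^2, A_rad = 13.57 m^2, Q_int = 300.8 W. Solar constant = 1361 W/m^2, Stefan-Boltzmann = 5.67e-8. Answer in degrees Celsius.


Numerator = alpha*S*A_sun + Q_int = 0.143*1361*5.62 + 300.8 = 1394.5813 W
Denominator = eps*sigma*A_rad = 0.837*5.67e-8*13.57 = 6.440037e-07 W/K^4
T^4 = 2.1654864e+09 K^4
T = 215.7192 K = -57.4308 C

-57.4308 degrees Celsius


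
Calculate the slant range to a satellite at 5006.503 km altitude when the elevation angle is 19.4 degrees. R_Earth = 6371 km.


h = 5006.503 km, el = 19.4 deg
d = -R_E*sin(el) + sqrt((R_E*sin(el))^2 + 2*R_E*h + h^2)
d = -6371.0000*sin(0.3385939) + sqrt((6371.0000*0.3321611)^2 + 2*6371.0000*5006.503 + 5006.503^2)
d = 7544.8692 km

7544.8692 km


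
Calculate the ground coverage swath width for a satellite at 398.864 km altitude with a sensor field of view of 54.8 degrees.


FOV = 54.8 deg = 0.9564404 rad
swath = 2 * alt * tan(FOV/2) = 2 * 398.864 * tan(0.4782202)
swath = 2 * 398.864 * 0.5183508
swath = 413.5029 km

413.5029 km


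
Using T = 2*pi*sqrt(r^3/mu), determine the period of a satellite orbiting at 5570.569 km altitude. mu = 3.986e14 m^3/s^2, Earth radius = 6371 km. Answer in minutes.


r = 11941.5690 km = 1.1941569e+07 m
T = 2*pi*sqrt(r^3/mu) = 2*pi*sqrt(1.7028805e+21 / 3.986e14)
T = 12986.8346 s = 216.4472 min

216.4472 minutes


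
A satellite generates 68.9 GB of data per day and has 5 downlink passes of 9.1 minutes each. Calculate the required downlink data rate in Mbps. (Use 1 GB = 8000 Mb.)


total contact time = 5 * 9.1 * 60 = 2730.0000 s
data = 68.9 GB = 551200.0000 Mb
rate = 551200.0000 / 2730.0000 = 201.9048 Mbps

201.9048 Mbps


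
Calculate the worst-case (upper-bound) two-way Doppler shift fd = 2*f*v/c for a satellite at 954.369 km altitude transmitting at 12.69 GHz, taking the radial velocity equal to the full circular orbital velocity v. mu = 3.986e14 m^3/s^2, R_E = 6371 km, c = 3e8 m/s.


r = 7.325369e+06 m
v = sqrt(mu/r) = 7376.5603 m/s (worst-case radial velocity)
f = 12.69 GHz = 1.269e+10 Hz
fd = 2*f*v/c = 2*1.269e+10*7376.5603/3.0e+08
fd = 624056.9973 Hz

624056.9973 Hz


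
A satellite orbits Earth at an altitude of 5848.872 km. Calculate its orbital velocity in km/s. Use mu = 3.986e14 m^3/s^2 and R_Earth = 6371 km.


r = R_E + alt = 6371.0 + 5848.872 = 12219.8720 km = 1.2219872e+07 m
v = sqrt(mu/r) = sqrt(3.986e14 / 1.2219872e+07) = 5711.3045 m/s = 5.7113 km/s

5.7113 km/s


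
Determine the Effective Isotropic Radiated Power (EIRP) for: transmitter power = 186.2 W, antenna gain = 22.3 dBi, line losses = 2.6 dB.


Pt = 186.2 W = 22.6998 dBW
EIRP = Pt_dBW + Gt - losses = 22.6998 + 22.3 - 2.6 = 42.3998 dBW

42.3998 dBW


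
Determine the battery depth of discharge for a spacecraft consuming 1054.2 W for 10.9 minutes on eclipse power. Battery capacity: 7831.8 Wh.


E_used = P * t / 60 = 1054.2 * 10.9 / 60 = 191.5130 Wh
DOD = E_used / E_total * 100 = 191.5130 / 7831.8 * 100
DOD = 2.4453 %

2.4453 %


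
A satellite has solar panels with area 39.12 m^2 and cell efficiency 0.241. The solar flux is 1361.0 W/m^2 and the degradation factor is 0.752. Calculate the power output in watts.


P = area * eta * S * degradation
P = 39.12 * 0.241 * 1361.0 * 0.752
P = 9649.2121 W

9649.2121 W


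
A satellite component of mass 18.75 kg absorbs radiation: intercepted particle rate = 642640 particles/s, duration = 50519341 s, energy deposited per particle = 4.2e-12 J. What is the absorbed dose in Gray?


Total energy deposited = rate * time * E_per
  = 642640 * 50519341 * 4.2e-12 = 136.3561 J
Dose = E_total / mass = 136.3561 / 18.75
Dose = 7.2723 Gy

7.2723 Gy


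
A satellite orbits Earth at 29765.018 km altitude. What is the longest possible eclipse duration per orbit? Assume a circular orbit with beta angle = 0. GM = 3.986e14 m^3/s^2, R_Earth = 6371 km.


r = 36136.0180 km
T = 1139.3848 min
Eclipse fraction = arcsin(R_E/r)/pi = arcsin(6371.0000/36136.0180)/pi
= arcsin(0.1763061)/pi = 0.05641485
Eclipse duration = 0.05641485 * 1139.3848 = 64.2782 min

64.2782 minutes


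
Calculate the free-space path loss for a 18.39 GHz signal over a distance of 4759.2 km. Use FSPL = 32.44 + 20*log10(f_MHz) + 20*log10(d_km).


f = 18.39 GHz = 18390.0000 MHz
d = 4759.2 km
FSPL = 32.44 + 20*log10(18390.0000) + 20*log10(4759.2)
FSPL = 32.44 + 85.2916 + 73.5507
FSPL = 191.2823 dB

191.2823 dB


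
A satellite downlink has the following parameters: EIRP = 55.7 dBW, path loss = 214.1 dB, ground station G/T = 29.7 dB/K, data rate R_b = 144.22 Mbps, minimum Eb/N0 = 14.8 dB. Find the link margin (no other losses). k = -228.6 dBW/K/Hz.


C/N0 = EIRP - FSPL + G/T - k = 55.7 - 214.1 + 29.7 - (-228.6)
C/N0 = 99.9000 dB-Hz
R_b = 144.22 Mbps = 1.4422e+08 bps -> 10*log10(R_b) = 81.5903 dB-Hz
Eb/N0 = C/N0 - 10*log10(R_b) = 99.9000 - 81.5903 = 18.3097 dB
Margin = Eb/N0 - Eb/N0_req = 18.3097 - 14.8 = 3.5097 dB (link closes)

3.5097 dB
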